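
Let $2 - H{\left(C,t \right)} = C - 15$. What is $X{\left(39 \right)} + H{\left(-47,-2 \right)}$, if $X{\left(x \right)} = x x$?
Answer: $1585$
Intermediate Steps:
$H{\left(C,t \right)} = 17 - C$ ($H{\left(C,t \right)} = 2 - \left(C - 15\right) = 2 - \left(-15 + C\right) = 17 - C$)
$X{\left(x \right)} = x^{2}$
$X{\left(39 \right)} + H{\left(-47,-2 \right)} = 39^{2} + \left(17 - -47\right) = 1521 + \left(17 + 47\right) = 1521 + 64 = 1585$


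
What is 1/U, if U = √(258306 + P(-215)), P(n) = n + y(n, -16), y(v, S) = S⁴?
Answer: √323627/323627 ≈ 0.0017578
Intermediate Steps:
P(n) = 65536 + n (P(n) = n + (-16)⁴ = n + 65536 = 65536 + n)
U = √323627 (U = √(258306 + (65536 - 215)) = √(258306 + 65321) = √323627 ≈ 568.88)
1/U = 1/(√323627) = √323627/323627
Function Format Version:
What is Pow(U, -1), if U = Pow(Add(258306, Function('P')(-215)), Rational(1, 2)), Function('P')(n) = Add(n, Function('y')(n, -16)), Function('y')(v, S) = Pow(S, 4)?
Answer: Mul(Rational(1, 323627), Pow(323627, Rational(1, 2))) ≈ 0.0017578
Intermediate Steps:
Function('P')(n) = Add(65536, n) (Function('P')(n) = Add(n, Pow(-16, 4)) = Add(n, 65536) = Add(65536, n))
U = Pow(323627, Rational(1, 2)) (U = Pow(Add(258306, Add(65536, -215)), Rational(1, 2)) = Pow(Add(258306, 65321), Rational(1, 2)) = Pow(323627, Rational(1, 2)) ≈ 568.88)
Pow(U, -1) = Pow(Pow(323627, Rational(1, 2)), -1) = Mul(Rational(1, 323627), Pow(323627, Rational(1, 2)))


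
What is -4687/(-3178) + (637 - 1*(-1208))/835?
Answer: 1955411/530726 ≈ 3.6844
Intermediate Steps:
-4687/(-3178) + (637 - 1*(-1208))/835 = -4687*(-1/3178) + (637 + 1208)*(1/835) = 4687/3178 + 1845*(1/835) = 4687/3178 + 369/167 = 1955411/530726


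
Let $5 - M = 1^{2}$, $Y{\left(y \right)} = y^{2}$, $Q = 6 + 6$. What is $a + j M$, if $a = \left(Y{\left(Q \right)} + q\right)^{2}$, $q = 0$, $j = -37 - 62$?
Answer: $20340$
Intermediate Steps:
$j = -99$ ($j = -37 - 62 = -99$)
$Q = 12$
$a = 20736$ ($a = \left(12^{2} + 0\right)^{2} = \left(144 + 0\right)^{2} = 144^{2} = 20736$)
$M = 4$ ($M = 5 - 1^{2} = 5 - 1 = 4$)
$a + j M = 20736 - 396 = 20340$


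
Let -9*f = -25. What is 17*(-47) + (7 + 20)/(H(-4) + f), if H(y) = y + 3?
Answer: -12541/16 ≈ -783.81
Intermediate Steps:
f = 25/9 (f = -⅑*(-25) = 25/9 ≈ 2.7778)
H(y) = 3 + y
17*(-47) + (7 + 20)/(H(-4) + f) = 17*(-47) + (7 + 20)/((3 - 4) + 25/9) = -799 + 27/(-1 + 25/9) = -799 + 27/(16/9) = -799 + 27*(9/16) = -799 + 243/16 = -12541/16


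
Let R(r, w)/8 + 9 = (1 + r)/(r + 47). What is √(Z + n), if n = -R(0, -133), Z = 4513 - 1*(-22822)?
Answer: √60541687/47 ≈ 165.55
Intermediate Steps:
R(r, w) = -72 + 8*(1 + r)/(47 + r) (R(r, w) = -72 + 8*((1 + r)/(r + 47)) = -72 + 8*((1 + r)/(47 + r)) = -72 + 8*(1 + r)/(47 + r))
Z = 27335 (Z = 4513 + 22822 = 27335)
n = 3376/47 (n = -16*(-211 - 4*0)/(47 + 0) = -16*(-211 + 0)/47 = -16*(-211)/47 = -1*(-3376/47) = 3376/47 ≈ 71.830)
√(Z + n) = √(27335 + 3376/47) = √(1288121/47) = √60541687/47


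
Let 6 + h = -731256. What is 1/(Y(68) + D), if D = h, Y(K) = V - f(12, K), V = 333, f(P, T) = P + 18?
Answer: -1/730959 ≈ -1.3681e-6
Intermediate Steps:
f(P, T) = 18 + P
h = -731262 (h = -6 - 731256 = -731262)
Y(K) = 303 (Y(K) = 333 - (18 + 12) = 333 - 1*30 = 333 - 30 = 303)
D = -731262
1/(Y(68) + D) = 1/(303 - 731262) = 1/(-730959) = -1/730959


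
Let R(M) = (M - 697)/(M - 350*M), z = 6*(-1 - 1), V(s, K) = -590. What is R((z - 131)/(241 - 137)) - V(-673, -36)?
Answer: 2259423/3839 ≈ 588.54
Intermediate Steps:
z = -12 (z = 6*(-2) = -12)
R(M) = -(-697 + M)/(349*M) (R(M) = (-697 + M)/((-349*M)) = (-697 + M)*(-1/(349*M)) = -(-697 + M)/(349*M))
R((z - 131)/(241 - 137)) - V(-673, -36) = (697 - (-12 - 131)/(241 - 137))/(349*(((-12 - 131)/(241 - 137)))) - 1*(-590) = (697 - (-143)/104)/(349*((-143/104))) + 590 = (697 - (-143)/104)/(349*((-143*1/104))) + 590 = (697 - 1*(-11/8))/(349*(-11/8)) + 590 = (1/349)*(-8/11)*(697 + 11/8) + 590 = (1/349)*(-8/11)*(5587/8) + 590 = -5587/3839 + 590 = 2259423/3839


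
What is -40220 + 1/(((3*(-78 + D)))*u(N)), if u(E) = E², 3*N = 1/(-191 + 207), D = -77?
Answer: -6234868/155 ≈ -40225.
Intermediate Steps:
N = 1/48 (N = 1/(3*(-191 + 207)) = (⅓)/16 = (⅓)*(1/16) = 1/48 ≈ 0.020833)
-40220 + 1/(((3*(-78 + D)))*u(N)) = -40220 + 1/(((3*(-78 - 77)))*((1/48)²)) = -40220 + 1/(((3*(-155)))*(1/2304)) = -40220 + 2304/(-465) = -40220 - 1/465*2304 = -40220 - 768/155 = -6234868/155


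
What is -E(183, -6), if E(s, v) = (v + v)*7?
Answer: 84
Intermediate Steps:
E(s, v) = 14*v (E(s, v) = (2*v)*7 = 14*v)
-E(183, -6) = -14*(-6) = -1*(-84) = 84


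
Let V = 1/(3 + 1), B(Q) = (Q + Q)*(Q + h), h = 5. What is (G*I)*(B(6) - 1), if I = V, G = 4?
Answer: 131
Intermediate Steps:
B(Q) = 2*Q*(5 + Q) (B(Q) = (Q + Q)*(Q + 5) = (2*Q)*(5 + Q) = 2*Q*(5 + Q))
V = 1/4 ≈ 0.25000
I = 1/4 ≈ 0.25000
(G*I)*(B(6) - 1) = (4*(1/4))*(2*6*(5 + 6) - 1) = 1*(2*6*11 - 1) = 1*(132 - 1) = 1*131 = 131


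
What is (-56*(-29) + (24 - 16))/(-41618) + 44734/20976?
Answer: 456876695/218244792 ≈ 2.0934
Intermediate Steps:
(-56*(-29) + (24 - 16))/(-41618) + 44734/20976 = (1624 + 8)*(-1/41618) + 44734*(1/20976) = 1632*(-1/41618) + 22367/10488 = -816/20809 + 22367/10488 = 456876695/218244792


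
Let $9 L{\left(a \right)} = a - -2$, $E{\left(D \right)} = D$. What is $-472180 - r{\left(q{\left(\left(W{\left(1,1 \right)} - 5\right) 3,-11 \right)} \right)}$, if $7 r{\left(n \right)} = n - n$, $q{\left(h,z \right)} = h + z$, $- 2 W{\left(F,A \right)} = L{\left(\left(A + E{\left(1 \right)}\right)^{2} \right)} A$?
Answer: $-472180$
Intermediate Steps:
$L{\left(a \right)} = \frac{2}{9} + \frac{a}{9}$ ($L{\left(a \right)} = \frac{a - -2}{9} = \frac{a + 2}{9} = \frac{2 + a}{9} = \frac{2}{9} + \frac{a}{9}$)
$W{\left(F,A \right)} = - \frac{A \left(\frac{2}{9} + \frac{\left(1 + A\right)^{2}}{9}\right)}{2}$ ($W{\left(F,A \right)} = - \frac{\left(\frac{2}{9} + \frac{\left(A + 1\right)^{2}}{9}\right) A}{2} = - \frac{\left(\frac{2}{9} + \frac{\left(1 + A\right)^{2}}{9}\right) A}{2} = - \frac{A \left(\frac{2}{9} + \frac{\left(1 + A\right)^{2}}{9}\right)}{2}$)
$r{\left(n \right)} = 0$ ($r{\left(n \right)} = \frac{n - n}{7} = \frac{1}{7} \cdot 0 = 0$)
$-472180 - r{\left(q{\left(\left(W{\left(1,1 \right)} - 5\right) 3,-11 \right)} \right)} = -472180 - 0 = -472180 + 0 = -472180$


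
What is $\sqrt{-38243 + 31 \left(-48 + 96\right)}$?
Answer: $i \sqrt{36755} \approx 191.72 i$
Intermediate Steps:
$\sqrt{-38243 + 31 \left(-48 + 96\right)} = \sqrt{-38243 + 31 \cdot 48} = \sqrt{-38243 + 1488} = \sqrt{-36755} = i \sqrt{36755}$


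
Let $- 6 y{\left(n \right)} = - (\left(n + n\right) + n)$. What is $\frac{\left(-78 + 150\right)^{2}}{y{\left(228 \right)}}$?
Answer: $\frac{864}{19} \approx 45.474$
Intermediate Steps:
$y{\left(n \right)} = \frac{n}{2}$ ($y{\left(n \right)} = - \frac{\left(-1\right) \left(\left(n + n\right) + n\right)}{6} = - \frac{\left(-1\right) \left(2 n + n\right)}{6} = - \frac{\left(-1\right) 3 n}{6} = - \frac{\left(-3\right) n}{6} = \frac{n}{2}$)
$\frac{\left(-78 + 150\right)^{2}}{y{\left(228 \right)}} = \frac{\left(-78 + 150\right)^{2}}{\frac{1}{2} \cdot 228} = \frac{72^{2}}{114} = 5184 \cdot \frac{1}{114} = \frac{864}{19}$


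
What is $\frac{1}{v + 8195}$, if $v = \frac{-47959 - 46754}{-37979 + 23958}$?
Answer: $\frac{14021}{114996808} \approx 0.00012193$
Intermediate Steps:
$v = \frac{94713}{14021}$ ($v = - \frac{94713}{-14021} = \left(-94713\right) \left(- \frac{1}{14021}\right) = \frac{94713}{14021} \approx 6.7551$)
$\frac{1}{v + 8195} = \frac{1}{\frac{94713}{14021} + 8195} = \frac{1}{\frac{114996808}{14021}} = \frac{14021}{114996808}$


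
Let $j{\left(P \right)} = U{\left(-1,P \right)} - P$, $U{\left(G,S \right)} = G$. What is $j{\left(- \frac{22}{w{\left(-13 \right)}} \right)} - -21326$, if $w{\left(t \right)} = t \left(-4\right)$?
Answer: $\frac{554461}{26} \approx 21325.0$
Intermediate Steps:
$w{\left(t \right)} = - 4 t$
$j{\left(P \right)} = -1 - P$
$j{\left(- \frac{22}{w{\left(-13 \right)}} \right)} - -21326 = \left(-1 - - \frac{22}{\left(-4\right) \left(-13\right)}\right) - -21326 = \left(-1 - - \frac{22}{52}\right) + 21326 = \left(-1 - \left(-22\right) \frac{1}{52}\right) + 21326 = \left(-1 - - \frac{11}{26}\right) + 21326 = \left(-1 + \frac{11}{26}\right) + 21326 = - \frac{15}{26} + 21326 = \frac{554461}{26}$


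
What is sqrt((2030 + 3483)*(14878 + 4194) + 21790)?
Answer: sqrt(105165726) ≈ 10255.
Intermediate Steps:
sqrt((2030 + 3483)*(14878 + 4194) + 21790) = sqrt(5513*19072 + 21790) = sqrt(105143936 + 21790) = sqrt(105165726)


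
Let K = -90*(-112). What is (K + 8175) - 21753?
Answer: -3498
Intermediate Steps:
K = 10080
(K + 8175) - 21753 = (10080 + 8175) - 21753 = 18255 - 21753 = -3498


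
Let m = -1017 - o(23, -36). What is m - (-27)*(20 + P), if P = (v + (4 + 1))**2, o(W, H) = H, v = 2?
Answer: 882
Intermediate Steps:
m = -981 (m = -1017 - 1*(-36) = -1017 + 36 = -981)
P = 49 (P = (2 + (4 + 1))**2 = (2 + 5)**2 = 7**2 = 49)
m - (-27)*(20 + P) = -981 - (-27)*(20 + 49) = -981 - (-27)*69 = -981 - 1*(-1863) = -981 + 1863 = 882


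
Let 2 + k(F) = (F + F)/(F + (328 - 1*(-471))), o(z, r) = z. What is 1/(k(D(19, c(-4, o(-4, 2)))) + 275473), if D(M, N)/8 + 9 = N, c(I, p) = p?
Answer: 695/191452137 ≈ 3.6301e-6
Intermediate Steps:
D(M, N) = -72 + 8*N
k(F) = -2 + 2*F/(799 + F) (k(F) = -2 + (F + F)/(F + (328 - 1*(-471))) = -2 + (2*F)/(F + (328 + 471)) = -2 + (2*F)/(F + 799) = -2 + (2*F)/(799 + F) = -2 + 2*F/(799 + F))
1/(k(D(19, c(-4, o(-4, 2)))) + 275473) = 1/(-1598/(799 + (-72 + 8*(-4))) + 275473) = 1/(-1598/(799 + (-72 - 32)) + 275473) = 1/(-1598/(799 - 104) + 275473) = 1/(-1598/695 + 275473) = 1/(191452137/695) = 695/191452137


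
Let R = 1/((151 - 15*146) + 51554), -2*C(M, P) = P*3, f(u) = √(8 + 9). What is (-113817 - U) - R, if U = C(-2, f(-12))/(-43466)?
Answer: -5635648756/49515 - 3*√17/86932 ≈ -1.1382e+5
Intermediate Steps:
f(u) = √17
C(M, P) = -3*P/2 (C(M, P) = -P*3/2 = -3*P/2)
U = 3*√17/86932 (U = -3*√17/2/(-43466) = -3*√17/2*(-1/43466) = 3*√17/86932 ≈ 0.00014229)
R = 1/49515 (R = 1/((151 - 2190) + 51554) = 1/(-2039 + 51554) = 1/49515 ≈ 2.0196e-5)
(-113817 - U) - R = (-113817 - 3*√17/86932) - 1*1/49515 = (-113817 - 3*√17/86932) - 1/49515 = -5635648756/49515 - 3*√17/86932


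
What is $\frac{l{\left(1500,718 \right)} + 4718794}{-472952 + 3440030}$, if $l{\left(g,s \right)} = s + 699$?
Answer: $\frac{4720211}{2967078} \approx 1.5909$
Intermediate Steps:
$l{\left(g,s \right)} = 699 + s$
$\frac{l{\left(1500,718 \right)} + 4718794}{-472952 + 3440030} = \frac{\left(699 + 718\right) + 4718794}{-472952 + 3440030} = \frac{1417 + 4718794}{2967078} = 4720211 \cdot \frac{1}{2967078} = \frac{4720211}{2967078}$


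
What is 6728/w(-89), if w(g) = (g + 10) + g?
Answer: -841/21 ≈ -40.048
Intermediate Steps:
w(g) = 10 + 2*g (w(g) = (10 + g) + g = 10 + 2*g)
6728/w(-89) = 6728/(10 + 2*(-89)) = 6728/(10 - 178) = 6728/(-168) = 6728*(-1/168) = -841/21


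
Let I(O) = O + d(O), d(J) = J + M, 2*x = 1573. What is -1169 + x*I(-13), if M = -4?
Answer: -24764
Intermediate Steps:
x = 1573/2 (x = (½)*1573 = 1573/2 ≈ 786.50)
d(J) = -4 + J (d(J) = J - 4 = -4 + J)
I(O) = -4 + 2*O (I(O) = O + (-4 + O) = -4 + 2*O)
-1169 + x*I(-13) = -1169 + 1573*(-4 + 2*(-13))/2 = -1169 + 1573*(-4 - 26)/2 = -1169 + (1573/2)*(-30) = -1169 - 23595 = -24764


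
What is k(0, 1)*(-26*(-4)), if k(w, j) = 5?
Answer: 520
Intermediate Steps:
k(0, 1)*(-26*(-4)) = 5*(-26*(-4)) = 5*104 = 520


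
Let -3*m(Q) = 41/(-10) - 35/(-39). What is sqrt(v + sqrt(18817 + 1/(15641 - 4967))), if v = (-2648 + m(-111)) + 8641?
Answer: sqrt(320597573957830 + 15032550*sqrt(238211253574))/231270 ≈ 78.302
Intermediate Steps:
m(Q) = 1249/1170 (m(Q) = -(41/(-10) - 35/(-39))/3 = -(41*(-1/10) - 35*(-1/39))/3 = -(-41/10 + 35/39)/3 = -1/3*(-1249/390) = 1249/1170)
v = 7013059/1170 (v = (-2648 + 1249/1170) + 8641 = -3096911/1170 + 8641 = 7013059/1170 ≈ 5994.1)
sqrt(v + sqrt(18817 + 1/(15641 - 4967))) = sqrt(7013059/1170 + sqrt(18817 + 1/(15641 - 4967))) = sqrt(7013059/1170 + sqrt(18817 + 1/10674)) = sqrt(7013059/1170 + sqrt(200852659/10674)) = sqrt(7013059/1170 + sqrt(238211253574)/3558)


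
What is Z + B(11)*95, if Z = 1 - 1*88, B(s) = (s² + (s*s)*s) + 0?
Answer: 137853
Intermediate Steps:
B(s) = s² + s³ (B(s) = (s² + s²*s) + 0 = (s² + s³) + 0 = s² + s³)
Z = -87 (Z = 1 - 88 = -87)
Z + B(11)*95 = -87 + (11²*(1 + 11))*95 = -87 + (121*12)*95 = -87 + 1452*95 = -87 + 137940 = 137853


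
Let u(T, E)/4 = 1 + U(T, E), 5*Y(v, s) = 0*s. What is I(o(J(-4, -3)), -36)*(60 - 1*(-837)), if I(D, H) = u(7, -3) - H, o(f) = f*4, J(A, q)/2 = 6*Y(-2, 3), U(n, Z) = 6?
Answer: 57408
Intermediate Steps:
Y(v, s) = 0 (Y(v, s) = (0*s)/5 = (⅕)*0 = 0)
J(A, q) = 0 (J(A, q) = 2*(6*0) = 2*0 = 0)
o(f) = 4*f
u(T, E) = 28 (u(T, E) = 4*(1 + 6) = 4*7 = 28)
I(D, H) = 28 - H
I(o(J(-4, -3)), -36)*(60 - 1*(-837)) = (28 - 1*(-36))*(60 - 1*(-837)) = (28 + 36)*(60 + 837) = 64*897 = 57408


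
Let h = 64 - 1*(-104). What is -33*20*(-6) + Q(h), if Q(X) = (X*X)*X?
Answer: 4745592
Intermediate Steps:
h = 168 (h = 64 + 104 = 168)
Q(X) = X³ (Q(X) = X²*X = X³)
-33*20*(-6) + Q(h) = -33*20*(-6) + 168³ = -660*(-6) + 4741632 = 3960 + 4741632 = 4745592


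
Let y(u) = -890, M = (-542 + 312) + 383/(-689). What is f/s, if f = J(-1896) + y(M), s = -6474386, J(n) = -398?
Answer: 644/3237193 ≈ 0.00019894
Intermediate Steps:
M = -158853/689 (M = -230 + 383*(-1/689) = -230 - 383/689 = -158853/689 ≈ -230.56)
f = -1288 (f = -398 - 890 = -1288)
f/s = -1288/(-6474386) = -1288*(-1/6474386) = 644/3237193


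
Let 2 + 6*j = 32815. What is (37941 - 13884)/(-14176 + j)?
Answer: -144342/52243 ≈ -2.7629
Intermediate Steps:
j = 32813/6 (j = -⅓ + (⅙)*32815 = -⅓ + 32815/6 = 32813/6 ≈ 5468.8)
(37941 - 13884)/(-14176 + j) = (37941 - 13884)/(-14176 + 32813/6) = 24057/(-52243/6) = 24057*(-6/52243) = -144342/52243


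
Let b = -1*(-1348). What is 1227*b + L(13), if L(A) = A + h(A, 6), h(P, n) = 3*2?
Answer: 1654015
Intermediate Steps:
h(P, n) = 6
b = 1348
L(A) = 6 + A (L(A) = A + 6 = 6 + A)
1227*b + L(13) = 1227*1348 + (6 + 13) = 1653996 + 19 = 1654015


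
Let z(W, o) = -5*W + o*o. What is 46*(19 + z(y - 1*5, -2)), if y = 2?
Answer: 1748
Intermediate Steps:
z(W, o) = o² - 5*W (z(W, o) = -5*W + o² = o² - 5*W)
46*(19 + z(y - 1*5, -2)) = 46*(19 + ((-2)² - 5*(2 - 1*5))) = 46*(19 + (4 - 5*(2 - 5))) = 46*(19 + (4 - 5*(-3))) = 46*(19 + (4 + 15)) = 46*(19 + 19) = 46*38 = 1748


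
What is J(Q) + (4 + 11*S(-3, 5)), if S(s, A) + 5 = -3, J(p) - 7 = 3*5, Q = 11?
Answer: -62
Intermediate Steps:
J(p) = 22 (J(p) = 7 + 3*5 = 7 + 15 = 22)
S(s, A) = -8 (S(s, A) = -5 - 3 = -8)
J(Q) + (4 + 11*S(-3, 5)) = 22 + (4 + 11*(-8)) = 22 + (4 - 88) = 22 - 84 = -62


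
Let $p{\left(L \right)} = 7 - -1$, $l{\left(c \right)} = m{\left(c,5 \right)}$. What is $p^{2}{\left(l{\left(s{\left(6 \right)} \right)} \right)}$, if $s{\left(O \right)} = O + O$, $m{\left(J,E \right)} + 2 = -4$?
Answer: $64$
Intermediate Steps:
$m{\left(J,E \right)} = -6$ ($m{\left(J,E \right)} = -2 - 4 = -6$)
$s{\left(O \right)} = 2 O$
$l{\left(c \right)} = -6$
$p{\left(L \right)} = 8$ ($p{\left(L \right)} = 7 + 1 = 8$)
$p^{2}{\left(l{\left(s{\left(6 \right)} \right)} \right)} = 8^{2} = 64$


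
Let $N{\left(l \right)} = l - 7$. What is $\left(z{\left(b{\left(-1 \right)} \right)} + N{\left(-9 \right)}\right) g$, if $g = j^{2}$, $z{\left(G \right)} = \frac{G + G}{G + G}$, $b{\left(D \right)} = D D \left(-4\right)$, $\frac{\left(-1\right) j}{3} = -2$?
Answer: $-540$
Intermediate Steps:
$j = 6$ ($j = \left(-3\right) \left(-2\right) = 6$)
$b{\left(D \right)} = - 4 D^{2}$ ($b{\left(D \right)} = D^{2} \left(-4\right) = - 4 D^{2}$)
$z{\left(G \right)} = 1$ ($z{\left(G \right)} = \frac{2 G}{2 G} = 2 G \frac{1}{2 G} = 1$)
$g = 36$ ($g = 6^{2} = 36$)
$N{\left(l \right)} = -7 + l$ ($N{\left(l \right)} = l - 7 = -7 + l$)
$\left(z{\left(b{\left(-1 \right)} \right)} + N{\left(-9 \right)}\right) g = \left(1 - 16\right) 36 = \left(-15\right) 36 = -540$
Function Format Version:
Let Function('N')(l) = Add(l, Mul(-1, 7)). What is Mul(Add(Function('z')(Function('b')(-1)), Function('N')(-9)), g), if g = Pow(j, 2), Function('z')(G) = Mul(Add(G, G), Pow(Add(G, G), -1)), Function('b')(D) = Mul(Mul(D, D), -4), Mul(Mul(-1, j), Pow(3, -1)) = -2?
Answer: -540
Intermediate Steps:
j = 6 (j = Mul(-3, -2) = 6)
Function('b')(D) = Mul(-4, Pow(D, 2)) (Function('b')(D) = Mul(Pow(D, 2), -4) = Mul(-4, Pow(D, 2)))
Function('z')(G) = 1 (Function('z')(G) = Mul(Mul(2, G), Pow(Mul(2, G), -1)) = Mul(Mul(2, G), Mul(Rational(1, 2), Pow(G, -1))) = 1)
g = 36 (g = Pow(6, 2) = 36)
Function('N')(l) = Add(-7, l) (Function('N')(l) = Add(l, -7) = Add(-7, l))
Mul(Add(Function('z')(Function('b')(-1)), Function('N')(-9)), g) = Mul(Add(1, Add(-7, -9)), 36) = Mul(Add(1, -16), 36) = Mul(-15, 36) = -540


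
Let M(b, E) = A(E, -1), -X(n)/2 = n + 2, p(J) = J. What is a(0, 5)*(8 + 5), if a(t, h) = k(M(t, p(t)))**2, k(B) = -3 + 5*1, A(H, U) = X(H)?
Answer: 52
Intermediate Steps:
X(n) = -4 - 2*n (X(n) = -2*(n + 2) = -2*(2 + n) = -4 - 2*n)
A(H, U) = -4 - 2*H
M(b, E) = -4 - 2*E
k(B) = 2 (k(B) = -3 + 5 = 2)
a(t, h) = 4 (a(t, h) = 2**2 = 4)
a(0, 5)*(8 + 5) = 4*(8 + 5) = 4*13 = 52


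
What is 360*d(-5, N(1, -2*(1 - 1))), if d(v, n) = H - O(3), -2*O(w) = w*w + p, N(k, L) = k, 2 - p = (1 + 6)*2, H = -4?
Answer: -1980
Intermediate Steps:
p = -12 (p = 2 - (1 + 6)*2 = 2 - 7*2 = 2 - 1*14 = 2 - 14 = -12)
O(w) = 6 - w²/2 (O(w) = -(w*w - 12)/2 = -(w² - 12)/2 = -(-12 + w²)/2 = 6 - w²/2)
d(v, n) = -11/2 (d(v, n) = -4 - (6 - ½*3²) = -4 - (6 - ½*9) = -4 - (6 - 9/2) = -4 - 1*3/2 = -4 - 3/2 = -11/2)
360*d(-5, N(1, -2*(1 - 1))) = 360*(-11/2) = -1980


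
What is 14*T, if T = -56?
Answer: -784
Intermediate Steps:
14*T = 14*(-56) = -784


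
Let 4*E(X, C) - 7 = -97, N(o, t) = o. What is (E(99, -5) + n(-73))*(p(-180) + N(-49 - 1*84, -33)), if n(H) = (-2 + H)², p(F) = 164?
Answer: 347355/2 ≈ 1.7368e+5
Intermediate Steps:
E(X, C) = -45/2 (E(X, C) = 7/4 + (¼)*(-97) = 7/4 - 97/4 = -45/2)
(E(99, -5) + n(-73))*(p(-180) + N(-49 - 1*84, -33)) = (-45/2 + (-2 - 73)²)*(164 + (-49 - 1*84)) = (-45/2 + (-75)²)*(164 + (-49 - 84)) = (-45/2 + 5625)*(164 - 133) = (11205/2)*31 = 347355/2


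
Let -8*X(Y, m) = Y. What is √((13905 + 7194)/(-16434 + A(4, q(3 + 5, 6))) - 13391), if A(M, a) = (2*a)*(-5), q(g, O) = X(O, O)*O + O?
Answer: I*√402616064938/5483 ≈ 115.72*I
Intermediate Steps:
X(Y, m) = -Y/8
q(g, O) = O - O²/8 (q(g, O) = (-O/8)*O + O = -O²/8 + O = O - O²/8)
A(M, a) = -10*a
√((13905 + 7194)/(-16434 + A(4, q(3 + 5, 6))) - 13391) = √((13905 + 7194)/(-16434 - 5*6*(8 - 1*6)/4) - 13391) = √(21099/(-16434 - 5*6*(8 - 6)/4) - 13391) = √(21099/(-16434 - 5*6*2/4) - 13391) = √(21099/(-16434 - 10*3/2) - 13391) = √(21099/(-16434 - 15) - 13391) = √(21099/(-16449) - 13391) = √(21099*(-1/16449) - 13391) = √(-7033/5483 - 13391) = √(-73429886/5483) = I*√402616064938/5483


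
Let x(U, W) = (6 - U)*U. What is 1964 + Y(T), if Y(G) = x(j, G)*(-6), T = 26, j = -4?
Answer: 2204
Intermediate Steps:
x(U, W) = U*(6 - U)
Y(G) = 240 (Y(G) = -4*(6 - 1*(-4))*(-6) = -4*(6 + 4)*(-6) = -4*10*(-6) = -40*(-6) = 240)
1964 + Y(T) = 1964 + 240 = 2204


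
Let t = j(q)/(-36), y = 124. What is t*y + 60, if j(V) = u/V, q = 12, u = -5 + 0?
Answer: 6635/108 ≈ 61.435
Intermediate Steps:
u = -5
j(V) = -5/V
t = 5/432 (t = -5/12/(-36) = -5*1/12*(-1/36) = -5/12*(-1/36) = 5/432 ≈ 0.011574)
t*y + 60 = (5/432)*124 + 60 = 155/108 + 60 = 6635/108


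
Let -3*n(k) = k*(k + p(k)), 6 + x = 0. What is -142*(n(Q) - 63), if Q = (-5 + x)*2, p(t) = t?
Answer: 164294/3 ≈ 54765.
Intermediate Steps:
x = -6 (x = -6 + 0 = -6)
Q = -22 (Q = (-5 - 6)*2 = -11*2 = -22)
n(k) = -2*k**2/3 (n(k) = -k*(k + k)/3 = -k*2*k/3 = -2*k**2/3)
-142*(n(Q) - 63) = -142*(-2/3*(-22)**2 - 63) = -142*(-2/3*484 - 63) = -142*(-968/3 - 63) = -142*(-1157/3) = 164294/3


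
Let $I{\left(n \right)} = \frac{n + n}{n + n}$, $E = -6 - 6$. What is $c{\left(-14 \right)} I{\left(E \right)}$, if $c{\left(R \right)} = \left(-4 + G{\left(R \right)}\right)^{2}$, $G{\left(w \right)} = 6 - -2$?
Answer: $16$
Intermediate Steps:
$G{\left(w \right)} = 8$ ($G{\left(w \right)} = 6 + 2 = 8$)
$E = -12$
$I{\left(n \right)} = 1$ ($I{\left(n \right)} = \frac{2 n}{2 n} = 2 n \frac{1}{2 n} = 1$)
$c{\left(R \right)} = 16$ ($c{\left(R \right)} = \left(-4 + 8\right)^{2} = 4^{2} = 16$)
$c{\left(-14 \right)} I{\left(E \right)} = 16 \cdot 1 = 16$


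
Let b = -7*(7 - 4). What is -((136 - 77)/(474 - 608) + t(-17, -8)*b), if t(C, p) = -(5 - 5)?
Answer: 59/134 ≈ 0.44030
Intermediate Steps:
b = -21 (b = -7*3 = -21)
t(C, p) = 0 (t(C, p) = -1*0 = 0)
-((136 - 77)/(474 - 608) + t(-17, -8)*b) = -((136 - 77)/(474 - 608) + 0*(-21)) = -(59/(-134) + 0) = -(59*(-1/134) + 0) = -(-59/134 + 0) = -1*(-59/134) = 59/134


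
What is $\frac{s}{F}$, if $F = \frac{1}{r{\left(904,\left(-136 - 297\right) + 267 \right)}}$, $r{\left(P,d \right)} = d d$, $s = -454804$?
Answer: $-12532579024$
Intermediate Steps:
$r{\left(P,d \right)} = d^{2}$
$F = \frac{1}{27556}$ ($F = \frac{1}{\left(\left(-136 - 297\right) + 267\right)^{2}} = \frac{1}{\left(-433 + 267\right)^{2}} = \frac{1}{\left(-166\right)^{2}} = \frac{1}{27556} \approx 3.629 \cdot 10^{-5}$)
$\frac{s}{F} = - 454804 \frac{1}{\frac{1}{27556}} = \left(-454804\right) 27556 = -12532579024$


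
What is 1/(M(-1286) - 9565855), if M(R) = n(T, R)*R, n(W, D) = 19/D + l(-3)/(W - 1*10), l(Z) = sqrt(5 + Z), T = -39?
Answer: -5741893059/54926007331105426 - 31507*sqrt(2)/109852014662210852 ≈ -1.0454e-7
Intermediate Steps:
n(W, D) = 19/D + sqrt(2)/(-10 + W) (n(W, D) = 19/D + sqrt(5 - 3)/(W - 1*10) = 19/D + sqrt(2)/(W - 10) = 19/D + sqrt(2)/(-10 + W))
M(R) = 19 - R*sqrt(2)/49 (M(R) = ((-190 + 19*(-39) + R*sqrt(2))/(R*(-10 - 39)))*R = ((-190 - 741 + R*sqrt(2))/(R*(-49)))*R = (-1/49*(-931 + R*sqrt(2))/R)*R = (-(-931 + R*sqrt(2))/(49*R))*R = 19 - R*sqrt(2)/49)
1/(M(-1286) - 9565855) = 1/((19 - 1/49*(-1286)*sqrt(2)) - 9565855) = 1/((19 + 1286*sqrt(2)/49) - 9565855) = 1/(-9565836 + 1286*sqrt(2)/49)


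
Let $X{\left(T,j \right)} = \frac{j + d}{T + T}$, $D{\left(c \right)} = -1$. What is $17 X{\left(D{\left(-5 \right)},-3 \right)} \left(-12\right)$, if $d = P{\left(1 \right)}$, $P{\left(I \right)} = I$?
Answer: $-204$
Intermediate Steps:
$d = 1$
$X{\left(T,j \right)} = \frac{1 + j}{2 T}$ ($X{\left(T,j \right)} = \frac{j + 1}{T + T} = \frac{1 + j}{2 T}$)
$17 X{\left(D{\left(-5 \right)},-3 \right)} \left(-12\right) = 17 \frac{1 - 3}{2 \left(-1\right)} \left(-12\right) = 17 \cdot \frac{1}{2} \left(-1\right) \left(-2\right) \left(-12\right) = 17 \cdot 1 \left(-12\right) = 17 \left(-12\right) = -204$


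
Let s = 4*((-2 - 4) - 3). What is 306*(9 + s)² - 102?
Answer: 222972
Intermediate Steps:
s = -36 (s = 4*(-6 - 3) = 4*(-9) = -36)
306*(9 + s)² - 102 = 306*(9 - 36)² - 102 = 306*(-27)² - 102 = 306*729 - 102 = 223074 - 102 = 222972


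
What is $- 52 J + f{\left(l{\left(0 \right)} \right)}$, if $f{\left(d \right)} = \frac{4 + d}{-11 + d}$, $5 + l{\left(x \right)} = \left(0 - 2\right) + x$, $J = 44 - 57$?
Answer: $\frac{4057}{6} \approx 676.17$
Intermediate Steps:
$J = -13$ ($J = 44 - 57 = -13$)
$l{\left(x \right)} = -7 + x$ ($l{\left(x \right)} = -5 + \left(\left(0 - 2\right) + x\right) = -5 + \left(-2 + x\right) = -7 + x$)
$f{\left(d \right)} = \frac{4 + d}{-11 + d}$
$- 52 J + f{\left(l{\left(0 \right)} \right)} = \left(-52\right) \left(-13\right) + \frac{4 + \left(-7 + 0\right)}{-11 + \left(-7 + 0\right)} = 676 + \frac{4 - 7}{-11 - 7} = 676 + \frac{1}{-18} \left(-3\right) = 676 - - \frac{1}{6} = 676 + \frac{1}{6} = \frac{4057}{6}$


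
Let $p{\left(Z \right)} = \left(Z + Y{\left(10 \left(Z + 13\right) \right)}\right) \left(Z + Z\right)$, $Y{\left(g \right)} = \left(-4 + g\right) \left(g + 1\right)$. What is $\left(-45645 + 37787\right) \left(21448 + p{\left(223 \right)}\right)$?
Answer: $-19495721904036$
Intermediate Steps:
$Y{\left(g \right)} = \left(1 + g\right) \left(-4 + g\right)$ ($Y{\left(g \right)} = \left(-4 + g\right) \left(1 + g\right) = \left(1 + g\right) \left(-4 + g\right)$)
$p{\left(Z \right)} = 2 Z \left(-394 + \left(130 + 10 Z\right)^{2} - 29 Z\right)$ ($p{\left(Z \right)} = \left(Z - \left(4 - 100 \left(Z + 13\right)^{2} + 3 \cdot 10 \left(Z + 13\right)\right)\right) \left(Z + Z\right) = \left(Z - \left(4 - 100 \left(13 + Z\right)^{2} + 3 \cdot 10 \left(13 + Z\right)\right)\right) 2 Z = \left(Z - \left(4 - \left(130 + 10 Z\right)^{2} + 3 \left(130 + 10 Z\right)\right)\right) 2 Z = \left(Z - \left(394 - \left(130 + 10 Z\right)^{2} + 30 Z\right)\right) 2 Z = \left(-394 + \left(130 + 10 Z\right)^{2} - 29 Z\right) 2 Z = 2 Z \left(-394 + \left(130 + 10 Z\right)^{2} - 29 Z\right)$)
$\left(-45645 + 37787\right) \left(21448 + p{\left(223 \right)}\right) = \left(-45645 + 37787\right) \left(21448 + 2 \cdot 223 \left(16506 + 100 \cdot 223^{2} + 2571 \cdot 223\right)\right) = - 7858 \left(21448 + 2 \cdot 223 \left(16506 + 100 \cdot 49729 + 573333\right)\right) = - 7858 \left(21448 + 2 \cdot 223 \left(16506 + 4972900 + 573333\right)\right) = - 7858 \left(21448 + 2 \cdot 223 \cdot 5562739\right) = - 7858 \left(21448 + 2480981594\right) = \left(-7858\right) 2481003042 = -19495721904036$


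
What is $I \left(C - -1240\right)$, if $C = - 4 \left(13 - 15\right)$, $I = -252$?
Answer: $-314496$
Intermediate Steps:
$C = 8$ ($C = \left(-4\right) \left(-2\right) = 8$)
$I \left(C - -1240\right) = - 252 \left(8 - -1240\right) = - 252 \left(8 + 1240\right) = \left(-252\right) 1248 = -314496$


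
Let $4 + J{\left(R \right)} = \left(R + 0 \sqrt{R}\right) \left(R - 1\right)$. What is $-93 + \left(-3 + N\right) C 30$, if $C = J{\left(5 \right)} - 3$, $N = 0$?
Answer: $-1263$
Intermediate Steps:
$J{\left(R \right)} = -4 + R \left(-1 + R\right)$ ($J{\left(R \right)} = -4 + \left(R + 0 \sqrt{R}\right) \left(R - 1\right) = -4 + \left(R + 0\right) \left(-1 + R\right) = -4 + R \left(-1 + R\right)$)
$C = 13$ ($C = \left(-4 + 5^{2} - 5\right) - 3 = \left(-4 + 25 - 5\right) - 3 = 16 - 3 = 13$)
$-93 + \left(-3 + N\right) C 30 = -93 + \left(-3 + 0\right) 13 \cdot 30 = -93 + \left(-3\right) 13 \cdot 30 = -93 - 1170 = -1263$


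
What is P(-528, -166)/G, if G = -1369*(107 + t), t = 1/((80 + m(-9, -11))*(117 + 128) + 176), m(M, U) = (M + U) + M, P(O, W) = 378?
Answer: -2394819/928043731 ≈ -0.0025805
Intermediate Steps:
m(M, U) = U + 2*M
t = 1/12671 (t = 1/((80 + (-11 + 2*(-9)))*(117 + 128) + 176) = 1/((80 + (-11 - 18))*245 + 176) = 1/((80 - 29)*245 + 176) = 1/(51*245 + 176) = 1/(12495 + 176) = 1/12671 ≈ 7.8920e-5)
G = -1856087462/12671 (G = -1369*(107 + 1/12671) = -1369*1355798/12671 = -1856087462/12671 ≈ -1.4648e+5)
P(-528, -166)/G = 378/(-1856087462/12671) = 378*(-12671/1856087462) = -2394819/928043731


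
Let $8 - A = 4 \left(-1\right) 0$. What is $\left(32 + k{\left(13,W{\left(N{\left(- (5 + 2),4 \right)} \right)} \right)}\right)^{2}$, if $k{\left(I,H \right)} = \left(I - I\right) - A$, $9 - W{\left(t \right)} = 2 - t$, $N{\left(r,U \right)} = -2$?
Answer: $576$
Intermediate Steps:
$A = 8$ ($A = 8 - 4 \left(-1\right) 0 = 8 - \left(-4\right) 0 = 8 - 0 = 8 + 0 = 8$)
$W{\left(t \right)} = 7 + t$ ($W{\left(t \right)} = 9 - \left(2 - t\right) = 9 + \left(-2 + t\right) = 7 + t$)
$k{\left(I,H \right)} = -8$ ($k{\left(I,H \right)} = \left(I - I\right) - 8 = 0 - 8 = -8$)
$\left(32 + k{\left(13,W{\left(N{\left(- (5 + 2),4 \right)} \right)} \right)}\right)^{2} = \left(32 - 8\right)^{2} = 24^{2} = 576$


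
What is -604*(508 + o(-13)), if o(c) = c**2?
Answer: -408908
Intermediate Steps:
-604*(508 + o(-13)) = -604*(508 + (-13)**2) = -604*(508 + 169) = -604*677 = -408908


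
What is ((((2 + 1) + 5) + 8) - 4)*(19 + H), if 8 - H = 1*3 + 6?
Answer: 216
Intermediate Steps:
H = -1 (H = 8 - (1*3 + 6) = 8 - (3 + 6) = 8 - 1*9 = 8 - 9 = -1)
((((2 + 1) + 5) + 8) - 4)*(19 + H) = ((((2 + 1) + 5) + 8) - 4)*(19 - 1) = (((3 + 5) + 8) - 4)*18 = ((8 + 8) - 4)*18 = (16 - 4)*18 = 12*18 = 216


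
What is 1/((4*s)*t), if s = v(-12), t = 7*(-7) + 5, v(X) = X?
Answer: 1/2112 ≈ 0.00047348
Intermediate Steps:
t = -44 (t = -49 + 5 = -44)
s = -12
1/((4*s)*t) = 1/((4*(-12))*(-44)) = 1/(-48*(-44)) = 1/2112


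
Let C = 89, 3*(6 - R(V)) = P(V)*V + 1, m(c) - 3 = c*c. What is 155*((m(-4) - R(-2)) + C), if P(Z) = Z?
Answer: 48205/3 ≈ 16068.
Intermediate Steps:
m(c) = 3 + c**2 (m(c) = 3 + c*c = 3 + c**2)
R(V) = 17/3 - V**2/3 (R(V) = 6 - (V*V + 1)/3 = 6 - (V**2 + 1)/3 = 6 - (1 + V**2)/3 = 6 + (-1/3 - V**2/3) = 17/3 - V**2/3)
155*((m(-4) - R(-2)) + C) = 155*(((3 + (-4)**2) - (17/3 - 1/3*(-2)**2)) + 89) = 155*(((3 + 16) - (17/3 - 1/3*4)) + 89) = 155*((19 - (17/3 - 4/3)) + 89) = 155*((19 - 1*13/3) + 89) = 155*((19 - 13/3) + 89) = 155*(44/3 + 89) = 155*(311/3) = 48205/3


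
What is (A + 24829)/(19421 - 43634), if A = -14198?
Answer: -10631/24213 ≈ -0.43906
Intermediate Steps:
(A + 24829)/(19421 - 43634) = (-14198 + 24829)/(19421 - 43634) = 10631/(-24213) = 10631*(-1/24213) = -10631/24213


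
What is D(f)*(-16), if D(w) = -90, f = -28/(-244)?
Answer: 1440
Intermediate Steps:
f = 7/61 (f = -28*(-1/244) = 7/61 ≈ 0.11475)
D(f)*(-16) = -90*(-16) = 1440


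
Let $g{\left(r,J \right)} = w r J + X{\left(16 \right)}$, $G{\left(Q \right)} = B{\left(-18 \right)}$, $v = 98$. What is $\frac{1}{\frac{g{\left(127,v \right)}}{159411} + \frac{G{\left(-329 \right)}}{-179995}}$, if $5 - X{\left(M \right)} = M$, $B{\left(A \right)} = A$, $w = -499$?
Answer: $- \frac{28693182945}{1117867777777} \approx -0.025668$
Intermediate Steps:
$X{\left(M \right)} = 5 - M$
$G{\left(Q \right)} = -18$
$g{\left(r,J \right)} = -11 - 499 J r$ ($g{\left(r,J \right)} = - 499 r J + \left(5 - 16\right) = - 499 J r + \left(5 - 16\right) = - 499 J r - 11 = -11 - 499 J r$)
$\frac{1}{\frac{g{\left(127,v \right)}}{159411} + \frac{G{\left(-329 \right)}}{-179995}} = \frac{1}{\frac{-11 - 48902 \cdot 127}{159411} - \frac{18}{-179995}} = \frac{1}{\left(-11 - 6210554\right) \frac{1}{159411} - - \frac{18}{179995}} = \frac{1}{\left(-6210565\right) \frac{1}{159411} + \frac{18}{179995}} = \frac{1}{- \frac{6210565}{159411} + \frac{18}{179995}} = \frac{1}{- \frac{1117867777777}{28693182945}} = - \frac{28693182945}{1117867777777}$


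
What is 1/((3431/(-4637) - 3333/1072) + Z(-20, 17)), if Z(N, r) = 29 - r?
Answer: 4970864/40517215 ≈ 0.12269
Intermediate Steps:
1/((3431/(-4637) - 3333/1072) + Z(-20, 17)) = 1/((3431/(-4637) - 3333/1072) + (29 - 1*17)) = 1/((3431*(-1/4637) - 3333*1/1072) + (29 - 17)) = 1/((-3431/4637 - 3333/1072) + 12) = 1/(-19133153/4970864 + 12) = 1/(40517215/4970864) = 4970864/40517215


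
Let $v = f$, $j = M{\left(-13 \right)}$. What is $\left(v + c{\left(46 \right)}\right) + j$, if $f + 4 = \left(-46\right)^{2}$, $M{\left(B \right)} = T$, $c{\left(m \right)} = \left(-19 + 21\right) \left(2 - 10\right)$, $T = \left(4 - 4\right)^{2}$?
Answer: $2096$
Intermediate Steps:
$T = 0$ ($T = 0^{2} = 0$)
$c{\left(m \right)} = -16$ ($c{\left(m \right)} = 2 \left(-8\right) = -16$)
$M{\left(B \right)} = 0$
$f = 2112$ ($f = -4 + \left(-46\right)^{2} = -4 + 2116 = 2112$)
$j = 0$
$v = 2112$
$\left(v + c{\left(46 \right)}\right) + j = \left(2112 - 16\right) + 0 = 2096 + 0 = 2096$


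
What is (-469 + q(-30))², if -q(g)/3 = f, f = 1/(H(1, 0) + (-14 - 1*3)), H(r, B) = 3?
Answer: 43072969/196 ≈ 2.1976e+5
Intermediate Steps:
f = -1/14 (f = 1/(3 + (-14 - 1*3)) = 1/(3 + (-14 - 3)) = 1/(3 - 17) = 1/(-14) = -1/14 ≈ -0.071429)
q(g) = 3/14 (q(g) = -3*(-1/14) = 3/14)
(-469 + q(-30))² = (-469 + 3/14)² = (-6563/14)² = 43072969/196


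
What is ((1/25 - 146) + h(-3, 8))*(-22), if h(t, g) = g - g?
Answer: 80278/25 ≈ 3211.1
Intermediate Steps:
h(t, g) = 0
((1/25 - 146) + h(-3, 8))*(-22) = ((1/25 - 146) + 0)*(-22) = (-3649/25 + 0)*(-22) = -3649/25*(-22) = 80278/25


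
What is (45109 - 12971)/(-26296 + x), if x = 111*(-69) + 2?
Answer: -32138/33953 ≈ -0.94654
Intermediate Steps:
x = -7657 (x = -7659 + 2 = -7657)
(45109 - 12971)/(-26296 + x) = (45109 - 12971)/(-26296 - 7657) = 32138/(-33953) = 32138*(-1/33953) = -32138/33953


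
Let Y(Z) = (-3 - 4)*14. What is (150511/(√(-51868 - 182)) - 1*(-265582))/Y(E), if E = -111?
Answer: -132791/49 + 150511*I*√2082/1020180 ≈ -2710.0 + 6.7318*I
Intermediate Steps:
Y(Z) = -98 (Y(Z) = -7*14 = -98)
(150511/(√(-51868 - 182)) - 1*(-265582))/Y(E) = (150511/(√(-51868 - 182)) - 1*(-265582))/(-98) = (150511/(√(-52050)) + 265582)*(-1/98) = (150511/((5*I*√2082)) + 265582)*(-1/98) = (150511*(-I*√2082/10410) + 265582)*(-1/98) = (-150511*I*√2082/10410 + 265582)*(-1/98) = (265582 - 150511*I*√2082/10410)*(-1/98) = -132791/49 + 150511*I*√2082/1020180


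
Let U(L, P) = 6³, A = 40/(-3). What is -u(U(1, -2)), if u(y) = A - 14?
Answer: 82/3 ≈ 27.333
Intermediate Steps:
A = -40/3 (A = 40*(-⅓) = -40/3 ≈ -13.333)
U(L, P) = 216
u(y) = -82/3 (u(y) = -40/3 - 14 = -82/3)
-u(U(1, -2)) = -1*(-82/3) = 82/3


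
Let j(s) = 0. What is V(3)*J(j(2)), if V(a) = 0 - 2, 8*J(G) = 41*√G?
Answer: 0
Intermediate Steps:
J(G) = 41*√G/8 (J(G) = (41*√G)/8 = 41*√G/8)
V(a) = -2
V(3)*J(j(2)) = -41*√0/4 = -41*0/4 = -2*0 = 0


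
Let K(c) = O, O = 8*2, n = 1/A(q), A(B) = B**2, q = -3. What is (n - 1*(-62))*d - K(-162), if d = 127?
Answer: 70849/9 ≈ 7872.1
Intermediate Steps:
n = 1/9 (n = 1/((-3)**2) = 1/9 ≈ 0.11111)
O = 16
K(c) = 16
(n - 1*(-62))*d - K(-162) = (1/9 - 1*(-62))*127 - 1*16 = (1/9 + 62)*127 - 16 = (559/9)*127 - 16 = 70993/9 - 16 = 70849/9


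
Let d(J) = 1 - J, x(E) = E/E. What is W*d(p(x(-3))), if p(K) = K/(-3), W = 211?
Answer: 844/3 ≈ 281.33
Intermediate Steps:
x(E) = 1
p(K) = -K/3 (p(K) = K*(-⅓) = -K/3)
W*d(p(x(-3))) = 211*(1 - (-1)/3) = 211*(1 - 1*(-⅓)) = 211*(1 + ⅓) = 211*(4/3) = 844/3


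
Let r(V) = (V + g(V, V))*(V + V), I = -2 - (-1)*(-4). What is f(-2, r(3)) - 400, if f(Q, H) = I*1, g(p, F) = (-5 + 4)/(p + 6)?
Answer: -406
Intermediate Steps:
g(p, F) = -1/(6 + p)
I = -6 (I = -2 - 1*4 = -2 - 4 = -6)
r(V) = 2*V*(V - 1/(6 + V)) (r(V) = (V - 1/(6 + V))*(V + V) = (V - 1/(6 + V))*(2*V) = 2*V*(V - 1/(6 + V)))
f(Q, H) = -6 (f(Q, H) = -6*1 = -6)
f(-2, r(3)) - 400 = -6 - 400 = -406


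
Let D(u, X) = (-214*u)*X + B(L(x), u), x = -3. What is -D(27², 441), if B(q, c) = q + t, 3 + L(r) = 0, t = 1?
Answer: 68798648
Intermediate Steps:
L(r) = -3 (L(r) = -3 + 0 = -3)
B(q, c) = 1 + q (B(q, c) = q + 1 = 1 + q)
D(u, X) = -2 - 214*X*u (D(u, X) = (-214*u)*X + (1 - 3) = -214*X*u - 2 = -2 - 214*X*u)
-D(27², 441) = -(-2 - 214*441*27²) = -(-2 - 214*441*729) = -(-2 - 68798646) = -1*(-68798648) = 68798648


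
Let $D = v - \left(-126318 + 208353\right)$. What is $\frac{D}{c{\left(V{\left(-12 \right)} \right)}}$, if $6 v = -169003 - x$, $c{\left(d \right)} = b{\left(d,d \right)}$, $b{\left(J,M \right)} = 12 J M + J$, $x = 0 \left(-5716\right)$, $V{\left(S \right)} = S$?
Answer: $- \frac{661213}{10296} \approx -64.22$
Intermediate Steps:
$x = 0$
$b{\left(J,M \right)} = J + 12 J M$ ($b{\left(J,M \right)} = 12 J M + J = J + 12 J M$)
$c{\left(d \right)} = d \left(1 + 12 d\right)$
$v = - \frac{169003}{6}$ ($v = \frac{-169003 - 0}{6} = \frac{-169003 + 0}{6} = \frac{1}{6} \left(-169003\right) = - \frac{169003}{6} \approx -28167.0$)
$D = - \frac{661213}{6}$ ($D = - \frac{169003}{6} - \left(-126318 + 208353\right) = - \frac{169003}{6} - 82035 = - \frac{661213}{6} \approx -1.102 \cdot 10^{5}$)
$\frac{D}{c{\left(V{\left(-12 \right)} \right)}} = - \frac{661213}{6 \left(- 12 \left(1 + 12 \left(-12\right)\right)\right)} = - \frac{661213}{6 \left(- 12 \left(1 - 144\right)\right)} = - \frac{661213}{6 \left(\left(-12\right) \left(-143\right)\right)} = - \frac{661213}{6 \cdot 1716} = \left(- \frac{661213}{6}\right) \frac{1}{1716} = - \frac{661213}{10296}$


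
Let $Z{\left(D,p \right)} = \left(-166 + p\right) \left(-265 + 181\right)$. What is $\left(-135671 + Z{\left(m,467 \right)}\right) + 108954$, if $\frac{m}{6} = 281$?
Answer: $-52001$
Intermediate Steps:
$m = 1686$ ($m = 6 \cdot 281 = 1686$)
$Z{\left(D,p \right)} = 13944 - 84 p$ ($Z{\left(D,p \right)} = \left(-166 + p\right) \left(-84\right) = 13944 - 84 p$)
$\left(-135671 + Z{\left(m,467 \right)}\right) + 108954 = \left(-135671 + \left(13944 - 39228\right)\right) + 108954 = \left(-135671 - 25284\right) + 108954 = -160955 + 108954 = -52001$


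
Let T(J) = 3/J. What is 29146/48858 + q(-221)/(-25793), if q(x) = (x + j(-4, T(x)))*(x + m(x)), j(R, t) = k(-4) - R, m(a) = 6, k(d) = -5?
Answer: -790114781/630097197 ≈ -1.2540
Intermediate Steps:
j(R, t) = -5 - R
q(x) = (-1 + x)*(6 + x) (q(x) = (x + (-5 - 1*(-4)))*(x + 6) = (x + (-5 + 4))*(6 + x) = (x - 1)*(6 + x) = (-1 + x)*(6 + x))
29146/48858 + q(-221)/(-25793) = 29146/48858 + (-6 + (-221)² + 5*(-221))/(-25793) = 29146*(1/48858) + (-6 + 48841 - 1105)*(-1/25793) = 14573/24429 + 47730*(-1/25793) = 14573/24429 - 47730/25793 = -790114781/630097197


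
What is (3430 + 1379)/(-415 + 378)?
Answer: -4809/37 ≈ -129.97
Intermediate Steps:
(3430 + 1379)/(-415 + 378) = 4809/(-37) = 4809*(-1/37) = -4809/37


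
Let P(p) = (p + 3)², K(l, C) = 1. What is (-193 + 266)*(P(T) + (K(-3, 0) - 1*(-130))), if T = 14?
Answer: 30660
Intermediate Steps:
P(p) = (3 + p)²
(-193 + 266)*(P(T) + (K(-3, 0) - 1*(-130))) = (-193 + 266)*((3 + 14)² + (1 - 1*(-130))) = 73*(17² + (1 + 130)) = 73*(289 + 131) = 73*420 = 30660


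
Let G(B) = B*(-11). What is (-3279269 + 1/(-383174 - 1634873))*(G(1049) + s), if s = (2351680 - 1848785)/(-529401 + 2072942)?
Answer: 117864332443704333125376/3114938284427 ≈ 3.7838e+10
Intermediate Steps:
G(B) = -11*B
s = 502895/1543541 ≈ 0.32581
(-3279269 + 1/(-383174 - 1634873))*(G(1049) + s) = (-3279269 + 1/(-383174 - 1634873))*(-11*1049 + 502895/1543541) = (-3279269 + 1/(-2018047))*(-11539 + 502895/1543541) = (-3279269 - 1/2018047)*(-17810416704/1543541) = -6617718967644/2018047*(-17810416704/1543541) = 117864332443704333125376/3114938284427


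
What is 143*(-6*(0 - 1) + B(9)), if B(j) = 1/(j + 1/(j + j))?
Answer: 142428/163 ≈ 873.79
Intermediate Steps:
B(j) = 1/(j + 1/(2*j))
143*(-6*(0 - 1) + B(9)) = 143*(-6*(0 - 1) + 2*9/(1 + 2*9²)) = 143*(-6*(-1) + 2*9/(1 + 2*81)) = 143*(6 + 2*9/(1 + 162)) = 143*(6 + 2*9/163) = 143*(6 + 2*9*(1/163)) = 143*(6 + 18/163) = 143*(996/163) = 142428/163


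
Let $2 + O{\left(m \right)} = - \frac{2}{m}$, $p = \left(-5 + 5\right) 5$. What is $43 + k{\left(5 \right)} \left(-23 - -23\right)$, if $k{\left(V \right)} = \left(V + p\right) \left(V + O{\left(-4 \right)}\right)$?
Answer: $43$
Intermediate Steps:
$p = 0$ ($p = 0 \cdot 5 = 0$)
$O{\left(m \right)} = -2 - \frac{2}{m}$
$k{\left(V \right)} = V \left(- \frac{3}{2} + V\right)$ ($k{\left(V \right)} = \left(V + 0\right) \left(V - \left(2 + \frac{2}{-4}\right)\right) = V \left(V - \frac{3}{2}\right) = V \left(- \frac{3}{2} + V\right)$)
$43 + k{\left(5 \right)} \left(-23 - -23\right) = 43 + \frac{1}{2} \cdot 5 \left(-3 + 2 \cdot 5\right) \left(-23 - -23\right) = 43 + \frac{1}{2} \cdot 5 \left(-3 + 10\right) \left(-23 + 23\right) = 43 + \frac{1}{2} \cdot 5 \cdot 7 \cdot 0 = 43 + \frac{35}{2} \cdot 0 = 43 + 0 = 43$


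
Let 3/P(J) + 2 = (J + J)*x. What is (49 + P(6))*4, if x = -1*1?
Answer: 1366/7 ≈ 195.14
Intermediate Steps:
x = -1
P(J) = 3/(-2 - 2*J) (P(J) = 3/(-2 + (J + J)*(-1)) = 3/(-2 + (2*J)*(-1)) = 3/(-2 - 2*J))
(49 + P(6))*4 = (49 + 3/(2*(-1 - 1*6)))*4 = (49 + 3/(2*(-1 - 6)))*4 = (49 + (3/2)/(-7))*4 = (49 + (3/2)*(-⅐))*4 = (49 - 3/14)*4 = (683/14)*4 = 1366/7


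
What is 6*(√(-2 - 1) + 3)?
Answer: 18 + 6*I*√3 ≈ 18.0 + 10.392*I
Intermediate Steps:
6*(√(-2 - 1) + 3) = 6*(√(-3) + 3) = 6*(I*√3 + 3) = 6*(3 + I*√3) = 18 + 6*I*√3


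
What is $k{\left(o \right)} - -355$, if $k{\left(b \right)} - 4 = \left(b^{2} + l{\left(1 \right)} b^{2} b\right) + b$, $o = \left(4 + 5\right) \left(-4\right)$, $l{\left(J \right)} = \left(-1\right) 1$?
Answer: $48275$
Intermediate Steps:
$l{\left(J \right)} = -1$
$o = -36$ ($o = 9 \left(-4\right) = -36$)
$k{\left(b \right)} = 4 + b + b^{2} - b^{3}$ ($k{\left(b \right)} = 4 + \left(\left(b^{2} + - b^{2} b\right) + b\right) = 4 - \left(b^{3} - b - b^{2}\right) = 4 + \left(b + b^{2} - b^{3}\right) = 4 + b + b^{2} - b^{3}$)
$k{\left(o \right)} - -355 = \left(4 - 36 + \left(-36\right)^{2} - \left(-36\right)^{3}\right) - -355 = \left(4 - 36 + 1296 - -46656\right) + 355 = \left(4 - 36 + 1296 + 46656\right) + 355 = 47920 + 355 = 48275$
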